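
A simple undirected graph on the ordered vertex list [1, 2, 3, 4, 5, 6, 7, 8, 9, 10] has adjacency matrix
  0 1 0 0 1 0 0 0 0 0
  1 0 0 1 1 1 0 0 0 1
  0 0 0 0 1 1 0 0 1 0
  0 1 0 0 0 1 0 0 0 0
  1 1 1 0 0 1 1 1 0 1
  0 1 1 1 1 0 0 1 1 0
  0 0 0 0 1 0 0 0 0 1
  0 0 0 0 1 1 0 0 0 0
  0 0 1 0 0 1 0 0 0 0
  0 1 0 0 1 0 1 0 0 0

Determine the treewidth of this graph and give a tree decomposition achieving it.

Treewidth 2.
Bags: B1 = {2, 5, 10}  B2 = {2, 5, 6}  B3 = {1, 2, 5}  B4 = {5, 6, 8}  B5 = {5, 7, 10}  B6 = {3, 5, 6}  B7 = {2, 4, 6}  B8 = {3, 6, 9}
Tree: B1–B2, B2–B3, B2–B4, B1–B5, B2–B6, B2–B7, B6–B8

The largest bag has 3 vertices, giving width 2; this decomposition certifies tw(G) ≤ 2. Conversely, {3, 6, 9} is a clique of size 3, and the vertices of any clique must share a bag in every tree decomposition; so some bag has ≥ 3 vertices and tw(G) ≥ 2. The upper and lower bounds meet at 2, so that is the treewidth.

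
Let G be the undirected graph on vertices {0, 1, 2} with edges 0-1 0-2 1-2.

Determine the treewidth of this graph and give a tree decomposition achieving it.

Treewidth 2.
One optimal decomposition is:
Bags: B1 = {0, 1, 2}
Tree: (single bag)

With just one bag of size 3, the width is 3 − 1 = 2, so tw(G) ≤ 2. Conversely, {0, 1, 2} is a clique of size 3, and the vertices of any clique must share a bag in every tree decomposition; so some bag has ≥ 3 vertices and tw(G) ≥ 2. The upper and lower bounds meet at 2, so that is the treewidth.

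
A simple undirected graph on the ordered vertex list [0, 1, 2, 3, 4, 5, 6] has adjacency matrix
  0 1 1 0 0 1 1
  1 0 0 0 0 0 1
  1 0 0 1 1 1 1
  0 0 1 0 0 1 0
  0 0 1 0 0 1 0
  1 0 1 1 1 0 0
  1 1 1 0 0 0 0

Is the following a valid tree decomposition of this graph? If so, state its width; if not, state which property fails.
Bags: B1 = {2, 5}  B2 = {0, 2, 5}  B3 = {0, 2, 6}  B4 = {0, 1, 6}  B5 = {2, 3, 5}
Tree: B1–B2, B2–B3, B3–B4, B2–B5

No — vertex 4 appears in no bag.

A tree decomposition must satisfy three properties: every vertex lies in some bag; for every edge, both endpoints lie together in some bag; and for every vertex, the bags containing it form a connected subtree. Here vertex 4 appears in no bag, so the decomposition is invalid.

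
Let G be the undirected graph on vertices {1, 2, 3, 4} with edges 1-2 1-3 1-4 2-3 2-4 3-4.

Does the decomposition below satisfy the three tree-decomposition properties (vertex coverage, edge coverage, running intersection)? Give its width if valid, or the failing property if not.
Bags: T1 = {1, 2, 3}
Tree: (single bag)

A tree decomposition must satisfy three properties: every vertex lies in some bag; for every edge, both endpoints lie together in some bag; and for every vertex, the bags containing it form a connected subtree. Here vertex 4 appears in no bag, so the decomposition is invalid.

No — vertex 4 appears in no bag.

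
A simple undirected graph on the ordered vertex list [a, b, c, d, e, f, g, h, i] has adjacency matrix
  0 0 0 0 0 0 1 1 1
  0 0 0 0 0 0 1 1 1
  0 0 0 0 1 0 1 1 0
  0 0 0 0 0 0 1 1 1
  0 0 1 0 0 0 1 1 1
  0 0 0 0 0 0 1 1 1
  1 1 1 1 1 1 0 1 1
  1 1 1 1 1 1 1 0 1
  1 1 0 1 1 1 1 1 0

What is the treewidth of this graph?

A width-3 tree decomposition is:
Bags: B1 = {d, g, h, i}  B2 = {e, g, h, i}  B3 = {b, g, h, i}  B4 = {a, g, h, i}  B5 = {f, g, h, i}  B6 = {c, e, g, h}
Tree: B1–B2, B2–B3, B3–B4, B2–B5, B2–B6
The largest bag has 4 vertices, giving width 3; this decomposition certifies tw(G) ≤ 3. Conversely, {c, e, g, h} is a clique of size 4, and the vertices of any clique must share a bag in every tree decomposition; so some bag has ≥ 4 vertices and tw(G) ≥ 3. The upper and lower bounds meet at 3, so that is the treewidth.

3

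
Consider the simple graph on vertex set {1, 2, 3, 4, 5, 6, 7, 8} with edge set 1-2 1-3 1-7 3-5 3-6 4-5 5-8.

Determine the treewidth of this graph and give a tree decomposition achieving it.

Each bag holds 2 vertices, so the decomposition has width 1, which upper-bounds the treewidth. G has an edge, so its treewidth is at least 1. Combining the bounds, tw(G) = 1.

Treewidth 1.
One such decomposition:
Bags: B1 = {3, 5}  B2 = {1, 3}  B3 = {1, 7}  B4 = {1, 2}  B5 = {5, 8}  B6 = {3, 6}  B7 = {4, 5}
Tree: B1–B2, B2–B3, B3–B4, B1–B5, B2–B6, B1–B7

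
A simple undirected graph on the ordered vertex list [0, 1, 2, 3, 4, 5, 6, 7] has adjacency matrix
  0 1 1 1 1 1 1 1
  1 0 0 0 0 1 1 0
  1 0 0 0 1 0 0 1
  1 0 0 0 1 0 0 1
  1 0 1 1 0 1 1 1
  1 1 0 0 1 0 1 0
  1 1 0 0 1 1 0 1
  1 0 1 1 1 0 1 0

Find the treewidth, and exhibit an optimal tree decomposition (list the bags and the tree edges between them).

Treewidth 3.
One such decomposition:
Bags: B1 = {0, 4, 5, 6}  B2 = {0, 4, 6, 7}  B3 = {0, 2, 4, 7}  B4 = {0, 1, 5, 6}  B5 = {0, 3, 4, 7}
Tree: B1–B2, B2–B3, B1–B4, B3–B5

Every bag has size at most 4, so the width is 4 − 1 = 3 and tw(G) ≤ 3. For the lower bound, the 4 vertices {0, 1, 5, 6} are pairwise adjacent, and any tree decomposition puts a clique entirely inside one bag — forcing width ≥ 3. The upper and lower bounds meet at 3, so that is the treewidth.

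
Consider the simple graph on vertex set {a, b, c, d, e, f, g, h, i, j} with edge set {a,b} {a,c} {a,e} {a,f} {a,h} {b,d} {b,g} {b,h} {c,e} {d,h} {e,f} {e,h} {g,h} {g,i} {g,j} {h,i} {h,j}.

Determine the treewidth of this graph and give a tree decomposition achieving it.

Treewidth 2.
Bags: B1 = {a, b, h}  B2 = {a, e, h}  B3 = {b, g, h}  B4 = {g, h, j}  B5 = {b, d, h}  B6 = {a, e, f}  B7 = {g, h, i}  B8 = {a, c, e}
Tree: B1–B2, B1–B3, B3–B4, B1–B5, B2–B6, B3–B7, B2–B8

Each bag holds 3 vertices, so the decomposition has width 2, which upper-bounds the treewidth. For the lower bound, the 3 vertices {b, d, h} are pairwise adjacent, and any tree decomposition puts a clique entirely inside one bag — forcing width ≥ 2. Combining the bounds, tw(G) = 2.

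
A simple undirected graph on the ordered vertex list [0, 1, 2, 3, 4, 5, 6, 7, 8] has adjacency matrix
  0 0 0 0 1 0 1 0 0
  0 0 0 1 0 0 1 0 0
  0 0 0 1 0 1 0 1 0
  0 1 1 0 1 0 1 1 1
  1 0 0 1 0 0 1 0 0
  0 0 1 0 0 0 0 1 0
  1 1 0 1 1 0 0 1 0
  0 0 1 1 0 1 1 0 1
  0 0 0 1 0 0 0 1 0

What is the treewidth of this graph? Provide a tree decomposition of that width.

Each bag holds 3 vertices, so the decomposition has width 2, which upper-bounds the treewidth. On the other hand G contains the 3-clique {0, 4, 6}. A clique must lie in a single bag of any decomposition, so no decomposition can have width below 2. Combining the bounds, tw(G) = 2.

Treewidth 2.
Bags: B1 = {3, 6, 7}  B2 = {3, 4, 6}  B3 = {3, 7, 8}  B4 = {2, 3, 7}  B5 = {1, 3, 6}  B6 = {0, 4, 6}  B7 = {2, 5, 7}
Tree: B1–B2, B1–B3, B1–B4, B1–B5, B2–B6, B4–B7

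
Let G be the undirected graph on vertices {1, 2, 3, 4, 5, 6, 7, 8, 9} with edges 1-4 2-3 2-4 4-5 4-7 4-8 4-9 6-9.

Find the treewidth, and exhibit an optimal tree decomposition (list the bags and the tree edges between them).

The largest bag has 2 vertices, giving width 1; this decomposition certifies tw(G) ≤ 1. Any graph with an edge has treewidth ≥ 1, and G has the edge 4–9. Therefore the treewidth is 1.

Treewidth 1.
Bags: B1 = {4, 9}  B2 = {4, 5}  B3 = {2, 4}  B4 = {2, 3}  B5 = {4, 7}  B6 = {6, 9}  B7 = {4, 8}  B8 = {1, 4}
Tree: B1–B2, B1–B3, B3–B4, B2–B5, B1–B6, B1–B7, B5–B8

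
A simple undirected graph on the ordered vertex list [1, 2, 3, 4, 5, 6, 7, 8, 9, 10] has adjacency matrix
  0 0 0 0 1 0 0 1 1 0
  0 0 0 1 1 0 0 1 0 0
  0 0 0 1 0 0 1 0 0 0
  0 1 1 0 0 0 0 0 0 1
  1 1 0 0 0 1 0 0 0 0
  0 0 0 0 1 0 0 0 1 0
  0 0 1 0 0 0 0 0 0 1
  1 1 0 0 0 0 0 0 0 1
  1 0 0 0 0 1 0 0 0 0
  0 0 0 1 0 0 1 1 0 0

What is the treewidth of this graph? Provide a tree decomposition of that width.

The largest bag has 3 vertices, giving width 2; this decomposition certifies tw(G) ≤ 2. For the lower bound, G contains the cycle 6–9–1–5–6, so G is not a forest; only forests have treewidth ≤ 1, hence tw(G) ≥ 2. The upper and lower bounds meet at 2, so that is the treewidth.

Treewidth 2.
One optimal decomposition is:
Bags: B1 = {5, 6, 9}  B2 = {1, 5, 9}  B3 = {1, 2, 5}  B4 = {1, 2, 8}  B5 = {2, 4, 8}  B6 = {4, 8, 10}  B7 = {3, 4, 10}  B8 = {3, 7, 10}
Tree: B1–B2, B2–B3, B3–B4, B4–B5, B5–B6, B6–B7, B7–B8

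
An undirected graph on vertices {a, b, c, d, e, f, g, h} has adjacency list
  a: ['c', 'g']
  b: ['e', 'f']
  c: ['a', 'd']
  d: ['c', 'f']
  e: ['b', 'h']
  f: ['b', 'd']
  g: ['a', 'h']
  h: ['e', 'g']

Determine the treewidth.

2

A width-2 tree decomposition is:
Bags: B1 = {a, c, g}  B2 = {c, d, g}  B3 = {d, f, g}  B4 = {b, f, g}  B5 = {b, e, g}  B6 = {e, g, h}
Tree: B1–B2, B2–B3, B3–B4, B4–B5, B5–B6
Every bag has size at most 3, so the width is 3 − 1 = 2 and tw(G) ≤ 2. Since g–a–c–d–f–b–e–h–g is a cycle in G, G is not acyclic. Forests are exactly the graphs of treewidth ≤ 1, so tw(G) ≥ 2. Therefore the treewidth is 2.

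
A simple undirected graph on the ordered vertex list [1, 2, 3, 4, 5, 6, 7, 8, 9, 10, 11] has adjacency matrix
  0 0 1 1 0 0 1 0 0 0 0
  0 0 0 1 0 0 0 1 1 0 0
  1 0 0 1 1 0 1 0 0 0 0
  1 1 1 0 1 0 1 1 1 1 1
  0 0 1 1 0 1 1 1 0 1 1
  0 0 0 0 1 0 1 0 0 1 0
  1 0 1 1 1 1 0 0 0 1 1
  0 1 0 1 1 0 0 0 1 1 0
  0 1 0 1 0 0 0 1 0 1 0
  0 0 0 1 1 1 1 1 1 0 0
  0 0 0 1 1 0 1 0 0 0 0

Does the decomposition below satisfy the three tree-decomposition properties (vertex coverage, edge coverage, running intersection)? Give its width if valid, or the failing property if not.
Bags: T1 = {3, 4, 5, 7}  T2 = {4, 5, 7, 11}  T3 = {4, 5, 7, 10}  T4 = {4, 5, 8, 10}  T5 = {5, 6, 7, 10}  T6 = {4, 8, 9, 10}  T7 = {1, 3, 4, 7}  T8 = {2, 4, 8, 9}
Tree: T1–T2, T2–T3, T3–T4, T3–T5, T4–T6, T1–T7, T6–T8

Yes; width 3.

Vertex coverage: the bags together contain {1, 2, 3, 4, 5, 6, 7, 8, 9, 10, 11}, the full vertex set. Edge coverage: each edge of G has both endpoints in at least one bag. Running intersection: for every vertex, the bags containing it form a connected subtree. All three properties hold, so this is a valid tree decomposition of width max|bag| − 1 = 3, and hence tw(G) ≤ 3.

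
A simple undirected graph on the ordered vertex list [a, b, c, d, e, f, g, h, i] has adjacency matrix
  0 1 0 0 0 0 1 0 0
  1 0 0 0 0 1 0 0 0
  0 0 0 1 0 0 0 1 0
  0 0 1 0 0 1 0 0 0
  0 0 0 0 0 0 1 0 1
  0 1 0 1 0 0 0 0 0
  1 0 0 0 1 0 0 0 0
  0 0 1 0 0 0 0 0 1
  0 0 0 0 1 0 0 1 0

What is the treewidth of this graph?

2

A width-2 tree decomposition is:
Bags: B1 = {a, b, f}  B2 = {a, f, g}  B3 = {e, f, g}  B4 = {e, f, i}  B5 = {f, h, i}  B6 = {c, f, h}  B7 = {c, d, f}
Tree: B1–B2, B2–B3, B3–B4, B4–B5, B5–B6, B6–B7
Each bag holds 3 vertices, so the decomposition has width 2, which upper-bounds the treewidth. The edges f–b–a–g–e–i–h–c–d–f form a cycle, so G is not a tree and its treewidth is at least 2. Hence tw(G) = 2 exactly.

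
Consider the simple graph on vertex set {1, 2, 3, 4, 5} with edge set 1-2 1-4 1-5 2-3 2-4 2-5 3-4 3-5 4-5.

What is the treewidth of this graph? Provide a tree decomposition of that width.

Treewidth 3.
One optimal decomposition is:
Bags: B1 = {2, 3, 4, 5}  B2 = {1, 2, 4, 5}
Tree: B1–B2

Each bag holds 4 vertices, so the decomposition has width 3, which upper-bounds the treewidth. Conversely, {1, 2, 4, 5} is a clique of size 4, and the vertices of any clique must share a bag in every tree decomposition; so some bag has ≥ 4 vertices and tw(G) ≥ 3. The upper and lower bounds meet at 3, so that is the treewidth.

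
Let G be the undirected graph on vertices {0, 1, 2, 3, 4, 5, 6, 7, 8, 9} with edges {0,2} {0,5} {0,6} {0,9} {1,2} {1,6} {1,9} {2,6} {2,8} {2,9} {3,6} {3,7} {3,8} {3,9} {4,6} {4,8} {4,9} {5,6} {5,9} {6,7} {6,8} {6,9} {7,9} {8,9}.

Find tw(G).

A width-3 tree decomposition is:
Bags: B1 = {2, 6, 8, 9}  B2 = {3, 6, 8, 9}  B3 = {0, 2, 6, 9}  B4 = {4, 6, 8, 9}  B5 = {0, 5, 6, 9}  B6 = {1, 2, 6, 9}  B7 = {3, 6, 7, 9}
Tree: B1–B2, B1–B3, B2–B4, B3–B5, B3–B6, B2–B7
The largest bag has 4 vertices, giving width 3; this decomposition certifies tw(G) ≤ 3. For the lower bound, the 4 vertices {0, 2, 6, 9} are pairwise adjacent, and any tree decomposition puts a clique entirely inside one bag — forcing width ≥ 3. The upper and lower bounds meet at 3, so that is the treewidth.

3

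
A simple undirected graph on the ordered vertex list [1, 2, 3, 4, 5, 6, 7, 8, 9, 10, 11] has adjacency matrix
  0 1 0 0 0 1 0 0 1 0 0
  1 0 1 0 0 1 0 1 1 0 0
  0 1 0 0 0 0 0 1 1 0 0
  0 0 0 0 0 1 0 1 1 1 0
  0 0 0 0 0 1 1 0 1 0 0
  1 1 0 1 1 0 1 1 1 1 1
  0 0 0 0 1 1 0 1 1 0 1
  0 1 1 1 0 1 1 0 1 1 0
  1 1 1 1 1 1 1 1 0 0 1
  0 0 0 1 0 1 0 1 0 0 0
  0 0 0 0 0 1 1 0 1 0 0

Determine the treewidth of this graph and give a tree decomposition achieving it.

Every bag has size at most 4, so the width is 4 − 1 = 3 and tw(G) ≤ 3. On the other hand G contains the 4-clique {2, 3, 8, 9}. A clique must lie in a single bag of any decomposition, so no decomposition can have width below 3. The upper and lower bounds meet at 3, so that is the treewidth.

Treewidth 3.
One optimal decomposition is:
Bags: B1 = {2, 6, 8, 9}  B2 = {4, 6, 8, 9}  B3 = {6, 7, 8, 9}  B4 = {1, 2, 6, 9}  B5 = {6, 7, 9, 11}  B6 = {5, 6, 7, 9}  B7 = {4, 6, 8, 10}  B8 = {2, 3, 8, 9}
Tree: B1–B2, B1–B3, B1–B4, B3–B5, B5–B6, B2–B7, B1–B8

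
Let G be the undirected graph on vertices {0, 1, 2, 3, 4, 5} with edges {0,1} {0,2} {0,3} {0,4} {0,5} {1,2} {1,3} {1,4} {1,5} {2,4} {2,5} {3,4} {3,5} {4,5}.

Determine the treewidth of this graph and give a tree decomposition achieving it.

Treewidth 4.
Bags: B1 = {0, 1, 3, 4, 5}  B2 = {0, 1, 2, 4, 5}
Tree: B1–B2

Each bag holds 5 vertices, so the decomposition has width 4, which upper-bounds the treewidth. Conversely, {0, 1, 2, 4, 5} is a clique of size 5, and the vertices of any clique must share a bag in every tree decomposition; so some bag has ≥ 5 vertices and tw(G) ≥ 4. Hence tw(G) = 4 exactly.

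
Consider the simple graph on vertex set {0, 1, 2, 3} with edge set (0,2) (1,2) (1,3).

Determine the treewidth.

A width-1 tree decomposition is:
Bags: B1 = {1, 3}  B2 = {1, 2}  B3 = {0, 2}
Tree: B1–B2, B2–B3
Every bag has size at most 2, so the width is 2 − 1 = 1 and tw(G) ≤ 1. Since G has at least one edge (e.g. 3–1), it is not an edgeless graph, so tw(G) ≥ 1. Hence tw(G) = 1 exactly.

1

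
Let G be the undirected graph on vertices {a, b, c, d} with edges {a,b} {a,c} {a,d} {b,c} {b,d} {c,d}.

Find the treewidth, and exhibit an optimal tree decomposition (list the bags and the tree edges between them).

Treewidth 3.
One optimal decomposition is:
Bags: B1 = {a, b, c, d}
Tree: (single bag)

A single bag containing all 4 vertices is trivially a valid decomposition of width 3. Conversely, {a, b, c, d} is a clique of size 4, and the vertices of any clique must share a bag in every tree decomposition; so some bag has ≥ 4 vertices and tw(G) ≥ 3. The upper and lower bounds meet at 3, so that is the treewidth.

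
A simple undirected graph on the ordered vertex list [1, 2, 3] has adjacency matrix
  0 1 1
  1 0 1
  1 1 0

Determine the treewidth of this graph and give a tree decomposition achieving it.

A single bag containing all 3 vertices is trivially a valid decomposition of width 2. On the other hand G contains the 3-clique {1, 2, 3}. A clique must lie in a single bag of any decomposition, so no decomposition can have width below 2. Hence tw(G) = 2 exactly.

Treewidth 2.
Bags: B1 = {1, 2, 3}
Tree: (single bag)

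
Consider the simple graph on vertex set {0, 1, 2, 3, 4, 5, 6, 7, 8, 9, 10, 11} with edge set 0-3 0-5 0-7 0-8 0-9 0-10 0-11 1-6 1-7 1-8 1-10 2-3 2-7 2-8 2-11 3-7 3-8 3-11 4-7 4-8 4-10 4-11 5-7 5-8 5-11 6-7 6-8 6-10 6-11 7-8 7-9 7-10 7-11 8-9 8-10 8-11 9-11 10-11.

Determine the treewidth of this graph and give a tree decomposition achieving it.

Treewidth 4.
One such decomposition:
Bags: B1 = {1, 6, 7, 8, 10}  B2 = {6, 7, 8, 10, 11}  B3 = {0, 7, 8, 10, 11}  B4 = {0, 3, 7, 8, 11}  B5 = {2, 3, 7, 8, 11}  B6 = {0, 5, 7, 8, 11}  B7 = {4, 7, 8, 10, 11}  B8 = {0, 7, 8, 9, 11}
Tree: B1–B2, B2–B3, B3–B4, B4–B5, B4–B6, B3–B7, B6–B8

Every bag has size at most 5, so the width is 5 − 1 = 4 and tw(G) ≤ 4. Conversely, {1, 6, 7, 8, 10} is a clique of size 5, and the vertices of any clique must share a bag in every tree decomposition; so some bag has ≥ 5 vertices and tw(G) ≥ 4. Hence tw(G) = 4 exactly.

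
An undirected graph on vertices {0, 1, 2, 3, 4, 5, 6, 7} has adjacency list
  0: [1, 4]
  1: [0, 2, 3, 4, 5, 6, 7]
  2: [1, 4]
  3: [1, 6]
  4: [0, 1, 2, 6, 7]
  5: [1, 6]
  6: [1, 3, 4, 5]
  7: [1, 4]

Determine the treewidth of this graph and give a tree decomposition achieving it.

Treewidth 2.
One such decomposition:
Bags: B1 = {1, 4, 6}  B2 = {1, 5, 6}  B3 = {0, 1, 4}  B4 = {1, 4, 7}  B5 = {1, 3, 6}  B6 = {1, 2, 4}
Tree: B1–B2, B1–B3, B1–B4, B1–B5, B1–B6

Every bag has size at most 3, so the width is 3 − 1 = 2 and tw(G) ≤ 2. On the other hand G contains the 3-clique {1, 3, 6}. A clique must lie in a single bag of any decomposition, so no decomposition can have width below 2. Combining the bounds, tw(G) = 2.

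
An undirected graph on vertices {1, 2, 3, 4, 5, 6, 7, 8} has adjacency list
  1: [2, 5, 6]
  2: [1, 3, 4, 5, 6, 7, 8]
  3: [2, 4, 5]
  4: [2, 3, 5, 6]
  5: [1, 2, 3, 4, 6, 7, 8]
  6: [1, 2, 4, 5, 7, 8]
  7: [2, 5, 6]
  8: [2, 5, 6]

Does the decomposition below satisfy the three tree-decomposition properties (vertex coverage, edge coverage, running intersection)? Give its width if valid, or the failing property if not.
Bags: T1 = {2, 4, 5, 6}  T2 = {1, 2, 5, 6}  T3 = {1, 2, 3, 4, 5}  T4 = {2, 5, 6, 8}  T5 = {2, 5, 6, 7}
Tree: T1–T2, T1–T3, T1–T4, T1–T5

No — bags containing vertex 1 are not connected in the tree.

A tree decomposition must satisfy three properties: every vertex lies in some bag; for every edge, both endpoints lie together in some bag; and for every vertex, the bags containing it form a connected subtree. Here bags containing vertex 1 are not connected in the tree, so the decomposition is invalid.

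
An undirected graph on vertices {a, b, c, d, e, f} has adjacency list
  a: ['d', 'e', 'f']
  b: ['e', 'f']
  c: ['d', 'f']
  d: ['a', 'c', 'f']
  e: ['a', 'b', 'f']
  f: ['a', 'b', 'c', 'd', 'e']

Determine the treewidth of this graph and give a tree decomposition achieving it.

Each bag holds 3 vertices, so the decomposition has width 2, which upper-bounds the treewidth. On the other hand G contains the 3-clique {c, d, f}. A clique must lie in a single bag of any decomposition, so no decomposition can have width below 2. Hence tw(G) = 2 exactly.

Treewidth 2.
One optimal decomposition is:
Bags: B1 = {a, d, f}  B2 = {c, d, f}  B3 = {a, e, f}  B4 = {b, e, f}
Tree: B1–B2, B1–B3, B3–B4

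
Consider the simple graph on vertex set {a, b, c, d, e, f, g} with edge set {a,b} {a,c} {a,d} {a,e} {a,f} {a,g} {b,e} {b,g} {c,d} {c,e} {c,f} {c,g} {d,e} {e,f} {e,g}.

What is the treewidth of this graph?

A width-3 tree decomposition is:
Bags: B1 = {a, c, e, g}  B2 = {a, b, e, g}  B3 = {a, c, d, e}  B4 = {a, c, e, f}
Tree: B1–B2, B1–B3, B3–B4
Each bag holds 4 vertices, so the decomposition has width 3, which upper-bounds the treewidth. Conversely, {a, c, d, e} is a clique of size 4, and the vertices of any clique must share a bag in every tree decomposition; so some bag has ≥ 4 vertices and tw(G) ≥ 3. The upper and lower bounds meet at 3, so that is the treewidth.

3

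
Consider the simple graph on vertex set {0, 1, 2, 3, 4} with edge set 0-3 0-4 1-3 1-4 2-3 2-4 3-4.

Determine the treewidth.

2

A width-2 tree decomposition is:
Bags: B1 = {0, 3, 4}  B2 = {2, 3, 4}  B3 = {1, 3, 4}
Tree: B1–B2, B2–B3
The largest bag has 3 vertices, giving width 2; this decomposition certifies tw(G) ≤ 2. For the lower bound, the 3 vertices {0, 3, 4} are pairwise adjacent, and any tree decomposition puts a clique entirely inside one bag — forcing width ≥ 2. Therefore the treewidth is 2.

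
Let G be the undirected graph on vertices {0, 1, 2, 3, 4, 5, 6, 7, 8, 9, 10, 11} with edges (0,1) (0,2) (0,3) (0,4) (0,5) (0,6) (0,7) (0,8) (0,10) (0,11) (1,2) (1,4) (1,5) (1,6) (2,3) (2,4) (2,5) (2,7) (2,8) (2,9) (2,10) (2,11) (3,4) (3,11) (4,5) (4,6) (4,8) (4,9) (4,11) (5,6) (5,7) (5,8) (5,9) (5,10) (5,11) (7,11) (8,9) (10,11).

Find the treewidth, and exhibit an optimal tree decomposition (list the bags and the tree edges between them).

Treewidth 4.
One such decomposition:
Bags: B1 = {0, 2, 3, 4, 11}  B2 = {0, 2, 4, 5, 11}  B3 = {0, 2, 4, 5, 8}  B4 = {2, 4, 5, 8, 9}  B5 = {0, 2, 5, 10, 11}  B6 = {0, 1, 2, 4, 5}  B7 = {0, 2, 5, 7, 11}  B8 = {0, 1, 4, 5, 6}
Tree: B1–B2, B2–B3, B3–B4, B2–B5, B2–B6, B5–B7, B6–B8

Each bag holds 5 vertices, so the decomposition has width 4, which upper-bounds the treewidth. On the other hand G contains the 5-clique {0, 2, 3, 4, 11}. A clique must lie in a single bag of any decomposition, so no decomposition can have width below 4. Hence tw(G) = 4 exactly.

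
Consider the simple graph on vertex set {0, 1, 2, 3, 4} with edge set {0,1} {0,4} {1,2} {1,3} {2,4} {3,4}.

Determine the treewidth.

2

A width-2 tree decomposition is:
Bags: B1 = {1, 3, 4}  B2 = {1, 2, 4}  B3 = {0, 1, 4}
Tree: B1–B2, B2–B3
Each bag holds 3 vertices, so the decomposition has width 2, which upper-bounds the treewidth. Since 4–3–1–2–4 is a cycle in G, G is not acyclic. Forests are exactly the graphs of treewidth ≤ 1, so tw(G) ≥ 2. Therefore the treewidth is 2.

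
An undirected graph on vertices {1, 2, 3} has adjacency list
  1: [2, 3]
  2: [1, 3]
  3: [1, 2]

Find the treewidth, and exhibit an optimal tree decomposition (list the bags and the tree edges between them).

With just one bag of size 3, the width is 3 − 1 = 2, so tw(G) ≤ 2. On the other hand G contains the 3-clique {1, 2, 3}. A clique must lie in a single bag of any decomposition, so no decomposition can have width below 2. The upper and lower bounds meet at 2, so that is the treewidth.

Treewidth 2.
One such decomposition:
Bags: B1 = {1, 2, 3}
Tree: (single bag)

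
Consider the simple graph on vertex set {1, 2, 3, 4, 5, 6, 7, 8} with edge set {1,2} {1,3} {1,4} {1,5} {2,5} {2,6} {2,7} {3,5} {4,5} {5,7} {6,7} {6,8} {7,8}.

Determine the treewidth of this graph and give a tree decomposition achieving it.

Treewidth 2.
One such decomposition:
Bags: B1 = {1, 2, 5}  B2 = {2, 5, 7}  B3 = {1, 4, 5}  B4 = {1, 3, 5}  B5 = {2, 6, 7}  B6 = {6, 7, 8}
Tree: B1–B2, B1–B3, B1–B4, B2–B5, B5–B6

The largest bag has 3 vertices, giving width 2; this decomposition certifies tw(G) ≤ 2. Conversely, {6, 7, 8} is a clique of size 3, and the vertices of any clique must share a bag in every tree decomposition; so some bag has ≥ 3 vertices and tw(G) ≥ 2. Therefore the treewidth is 2.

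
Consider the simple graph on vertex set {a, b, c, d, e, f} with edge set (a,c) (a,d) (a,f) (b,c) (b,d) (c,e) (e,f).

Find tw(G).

A width-2 tree decomposition is:
Bags: B1 = {b, c, d}  B2 = {a, c, d}  B3 = {a, c, e}  B4 = {a, e, f}
Tree: B1–B2, B2–B3, B3–B4
The largest bag has 3 vertices, giving width 2; this decomposition certifies tw(G) ≤ 2. The edges b–d–a–c–b form a cycle, so G is not a tree and its treewidth is at least 2. Therefore the treewidth is 2.

2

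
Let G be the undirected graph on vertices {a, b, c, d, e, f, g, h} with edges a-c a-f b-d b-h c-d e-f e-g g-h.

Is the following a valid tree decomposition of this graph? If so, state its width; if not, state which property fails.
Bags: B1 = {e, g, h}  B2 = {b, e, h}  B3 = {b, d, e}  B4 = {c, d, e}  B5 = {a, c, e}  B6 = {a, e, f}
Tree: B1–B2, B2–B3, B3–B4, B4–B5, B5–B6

Yes; width 2.

Every vertex of G appears in some bag (union = {a, b, c, d, e, f, g, h}); every edge is covered by a bag; and for each vertex v the set of bags containing v is connected in the bag tree. The decomposition is therefore valid. The largest bag has 3 vertices, so the width is 2.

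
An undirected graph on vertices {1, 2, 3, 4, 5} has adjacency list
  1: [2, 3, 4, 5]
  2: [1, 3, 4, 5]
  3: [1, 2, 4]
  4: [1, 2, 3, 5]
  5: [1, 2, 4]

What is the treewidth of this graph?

A width-3 tree decomposition is:
Bags: B1 = {1, 2, 4, 5}  B2 = {1, 2, 3, 4}
Tree: B1–B2
Each bag holds 4 vertices, so the decomposition has width 3, which upper-bounds the treewidth. On the other hand G contains the 4-clique {1, 2, 3, 4}. A clique must lie in a single bag of any decomposition, so no decomposition can have width below 3. The upper and lower bounds meet at 3, so that is the treewidth.

3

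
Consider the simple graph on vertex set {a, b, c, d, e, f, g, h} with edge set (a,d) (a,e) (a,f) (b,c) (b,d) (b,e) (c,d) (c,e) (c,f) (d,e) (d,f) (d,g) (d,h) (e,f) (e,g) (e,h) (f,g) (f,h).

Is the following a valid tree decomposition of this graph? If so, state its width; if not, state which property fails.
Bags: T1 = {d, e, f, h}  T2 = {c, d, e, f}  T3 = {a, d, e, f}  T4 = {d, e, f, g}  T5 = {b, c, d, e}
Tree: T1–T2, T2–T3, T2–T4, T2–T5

Yes; width 3.

Checking the three conditions: (i) the bags cover all of {a, b, c, d, e, f, g, h}; (ii) for each edge, some bag contains both endpoints; (iii) the bags containing any fixed vertex form a subtree. All hold, so the decomposition is valid with width 4 − 1 = 3.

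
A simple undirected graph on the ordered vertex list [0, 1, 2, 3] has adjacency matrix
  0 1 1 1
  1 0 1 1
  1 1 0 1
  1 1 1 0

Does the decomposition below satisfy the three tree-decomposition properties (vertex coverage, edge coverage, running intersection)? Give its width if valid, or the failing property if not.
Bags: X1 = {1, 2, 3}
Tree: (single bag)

No — vertex 0 appears in no bag.

A tree decomposition must satisfy three properties: every vertex lies in some bag; for every edge, both endpoints lie together in some bag; and for every vertex, the bags containing it form a connected subtree. Here vertex 0 appears in no bag, so the decomposition is invalid.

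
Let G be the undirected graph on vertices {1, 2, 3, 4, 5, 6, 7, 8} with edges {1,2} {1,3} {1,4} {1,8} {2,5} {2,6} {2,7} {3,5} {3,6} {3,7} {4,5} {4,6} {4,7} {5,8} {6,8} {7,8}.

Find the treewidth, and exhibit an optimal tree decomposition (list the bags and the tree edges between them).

Treewidth 4.
One optimal decomposition is:
Bags: B1 = {2, 3, 4, 7, 8}  B2 = {2, 3, 4, 5, 8}  B3 = {1, 2, 3, 4, 8}  B4 = {2, 3, 4, 6, 8}
Tree: B1–B2, B2–B3, B3–B4

Every bag has size at most 5, so the width is 5 − 1 = 4 and tw(G) ≤ 4. For the lower bound: the 5 vertex sets {4,7}, {2,5}, {1,3}, {8}, {6} are disjoint, each induces a connected subgraph, and every pair is joined by at least one edge of G. Contracting each set to a single vertex therefore yields K_{5} as a minor, and since treewidth is minor-monotone, tw(G) ≥ tw(K_{5}) = 4. Hence tw(G) = 4 exactly.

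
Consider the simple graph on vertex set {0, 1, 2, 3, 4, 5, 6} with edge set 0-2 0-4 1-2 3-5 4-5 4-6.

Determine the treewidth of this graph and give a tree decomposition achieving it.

Each bag holds 2 vertices, so the decomposition has width 1, which upper-bounds the treewidth. G has an edge, so its treewidth is at least 1. Therefore the treewidth is 1.

Treewidth 1.
One such decomposition:
Bags: B1 = {0, 2}  B2 = {1, 2}  B3 = {0, 4}  B4 = {4, 5}  B5 = {3, 5}  B6 = {4, 6}
Tree: B1–B2, B1–B3, B3–B4, B4–B5, B3–B6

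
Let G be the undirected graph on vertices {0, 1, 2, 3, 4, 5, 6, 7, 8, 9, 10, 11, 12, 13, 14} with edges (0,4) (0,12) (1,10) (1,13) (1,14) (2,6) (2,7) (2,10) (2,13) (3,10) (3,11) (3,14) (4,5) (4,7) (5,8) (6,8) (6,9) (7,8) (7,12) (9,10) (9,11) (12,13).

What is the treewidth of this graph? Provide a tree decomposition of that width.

Treewidth 3.
One such decomposition:
Bags: B1 = {3, 9, 11, 14}  B2 = {3, 9, 10, 14}  B3 = {1, 9, 10, 14}  B4 = {1, 6, 9, 10}  B5 = {1, 2, 6, 10}  B6 = {1, 2, 6, 13}  B7 = {2, 6, 8, 13}  B8 = {2, 7, 8, 13}  B9 = {7, 8, 12, 13}  B10 = {5, 7, 8, 12}  B11 = {4, 5, 7, 12}  B12 = {0, 4, 5, 12}
Tree: B1–B2, B2–B3, B3–B4, B4–B5, B5–B6, B6–B7, B7–B8, B8–B9, B9–B10, B10–B11, B11–B12

The largest bag has 4 vertices, giving width 3; this decomposition certifies tw(G) ≤ 3. For the lower bound: the 4 vertex sets {3,11,14}, {9}, {10}, {1,2,6,13} are disjoint, each induces a connected subgraph, and every pair is joined by at least one edge of G. Contracting each set to a single vertex therefore yields K_{4} as a minor, and since treewidth is minor-monotone, tw(G) ≥ tw(K_{4}) = 3. Hence tw(G) = 3 exactly.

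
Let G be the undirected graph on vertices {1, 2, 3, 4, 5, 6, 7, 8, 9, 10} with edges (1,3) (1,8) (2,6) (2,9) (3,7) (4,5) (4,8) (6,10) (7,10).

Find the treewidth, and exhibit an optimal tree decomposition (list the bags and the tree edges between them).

Treewidth 1.
One such decomposition:
Bags: B1 = {2, 9}  B2 = {2, 6}  B3 = {6, 10}  B4 = {7, 10}  B5 = {3, 7}  B6 = {1, 3}  B7 = {1, 8}  B8 = {4, 8}  B9 = {4, 5}
Tree: B1–B2, B2–B3, B3–B4, B4–B5, B5–B6, B6–B7, B7–B8, B8–B9

Every bag has size at most 2, so the width is 2 − 1 = 1 and tw(G) ≤ 1. Since G has at least one edge (e.g. 9–2), it is not an edgeless graph, so tw(G) ≥ 1. Hence tw(G) = 1 exactly.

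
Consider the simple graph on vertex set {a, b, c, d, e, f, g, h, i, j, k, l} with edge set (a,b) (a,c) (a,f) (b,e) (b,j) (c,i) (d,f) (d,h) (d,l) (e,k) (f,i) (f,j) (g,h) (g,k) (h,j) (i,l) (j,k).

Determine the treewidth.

3

A width-3 tree decomposition is:
Bags: B1 = {c, d, i, l}  B2 = {c, d, f, i}  B3 = {a, c, d, f}  B4 = {a, d, f, h}  B5 = {a, f, h, j}  B6 = {a, b, h, j}  B7 = {b, g, h, j}  B8 = {b, g, j, k}  B9 = {b, e, g, k}
Tree: B1–B2, B2–B3, B3–B4, B4–B5, B5–B6, B6–B7, B7–B8, B8–B9
Each bag holds 4 vertices, so the decomposition has width 3, which upper-bounds the treewidth. For the lower bound: the 4 vertex sets {c,i,l}, {d}, {f}, {a,b,h,j} are disjoint, each induces a connected subgraph, and every pair is joined by at least one edge of G. Contracting each set to a single vertex therefore yields K_{4} as a minor, and since treewidth is minor-monotone, tw(G) ≥ tw(K_{4}) = 3. Combining the bounds, tw(G) = 3.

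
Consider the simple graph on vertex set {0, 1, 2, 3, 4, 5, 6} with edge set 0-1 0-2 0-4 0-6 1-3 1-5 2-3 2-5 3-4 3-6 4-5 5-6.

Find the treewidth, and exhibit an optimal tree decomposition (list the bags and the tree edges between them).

Each bag holds 4 vertices, so the decomposition has width 3, which upper-bounds the treewidth. For the lower bound: the 4 vertex sets {0,1}, {5,6}, {3}, {4} are disjoint, each induces a connected subgraph, and every pair is joined by at least one edge of G. Contracting each set to a single vertex therefore yields K_{4} as a minor, and since treewidth is minor-monotone, tw(G) ≥ tw(K_{4}) = 3. Therefore the treewidth is 3.

Treewidth 3.
One such decomposition:
Bags: B1 = {0, 1, 3, 5}  B2 = {0, 3, 5, 6}  B3 = {0, 3, 4, 5}  B4 = {0, 2, 3, 5}
Tree: B1–B2, B2–B3, B3–B4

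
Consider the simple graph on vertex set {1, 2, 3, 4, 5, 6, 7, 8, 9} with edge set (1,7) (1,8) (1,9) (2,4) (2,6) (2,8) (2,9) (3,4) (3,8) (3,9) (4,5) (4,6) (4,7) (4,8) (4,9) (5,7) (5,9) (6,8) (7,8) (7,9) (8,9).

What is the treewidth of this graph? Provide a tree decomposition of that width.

Each bag holds 4 vertices, so the decomposition has width 3, which upper-bounds the treewidth. Conversely, {1, 7, 8, 9} is a clique of size 4, and the vertices of any clique must share a bag in every tree decomposition; so some bag has ≥ 4 vertices and tw(G) ≥ 3. The upper and lower bounds meet at 3, so that is the treewidth.

Treewidth 3.
Bags: B1 = {4, 7, 8, 9}  B2 = {2, 4, 8, 9}  B3 = {2, 4, 6, 8}  B4 = {1, 7, 8, 9}  B5 = {3, 4, 8, 9}  B6 = {4, 5, 7, 9}
Tree: B1–B2, B2–B3, B1–B4, B1–B5, B1–B6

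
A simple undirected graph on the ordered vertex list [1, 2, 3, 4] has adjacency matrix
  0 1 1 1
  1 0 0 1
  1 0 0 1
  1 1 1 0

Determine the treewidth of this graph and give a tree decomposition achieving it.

The largest bag has 3 vertices, giving width 2; this decomposition certifies tw(G) ≤ 2. For the lower bound, the 3 vertices {1, 2, 4} are pairwise adjacent, and any tree decomposition puts a clique entirely inside one bag — forcing width ≥ 2. Therefore the treewidth is 2.

Treewidth 2.
One optimal decomposition is:
Bags: B1 = {1, 2, 4}  B2 = {1, 3, 4}
Tree: B1–B2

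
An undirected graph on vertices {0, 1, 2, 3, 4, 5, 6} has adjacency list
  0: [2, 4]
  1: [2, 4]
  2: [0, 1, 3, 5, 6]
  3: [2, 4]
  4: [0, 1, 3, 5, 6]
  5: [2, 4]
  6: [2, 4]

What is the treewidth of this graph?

2

A width-2 tree decomposition is:
Bags: B1 = {0, 2, 4}  B2 = {2, 3, 4}  B3 = {2, 4, 5}  B4 = {2, 4, 6}  B5 = {1, 2, 4}
Tree: B1–B2, B2–B3, B3–B4, B4–B5
Each bag holds 3 vertices, so the decomposition has width 2, which upper-bounds the treewidth. For the lower bound, G contains the cycle 2–0–4–3–2, so G is not a forest; only forests have treewidth ≤ 1, hence tw(G) ≥ 2. Hence tw(G) = 2 exactly.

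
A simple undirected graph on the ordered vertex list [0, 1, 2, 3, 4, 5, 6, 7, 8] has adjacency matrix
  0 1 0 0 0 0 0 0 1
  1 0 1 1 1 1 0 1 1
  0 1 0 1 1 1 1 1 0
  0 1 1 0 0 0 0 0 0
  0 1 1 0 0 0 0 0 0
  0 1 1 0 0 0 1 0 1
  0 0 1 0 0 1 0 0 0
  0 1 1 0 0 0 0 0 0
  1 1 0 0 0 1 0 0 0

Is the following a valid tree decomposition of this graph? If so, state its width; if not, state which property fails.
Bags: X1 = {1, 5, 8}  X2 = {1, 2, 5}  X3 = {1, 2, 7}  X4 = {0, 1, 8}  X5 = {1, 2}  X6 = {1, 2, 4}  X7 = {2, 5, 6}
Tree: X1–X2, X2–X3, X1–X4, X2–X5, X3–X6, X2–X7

No — vertex 3 appears in no bag.

A tree decomposition must satisfy three properties: every vertex lies in some bag; for every edge, both endpoints lie together in some bag; and for every vertex, the bags containing it form a connected subtree. Here vertex 3 appears in no bag, so the decomposition is invalid.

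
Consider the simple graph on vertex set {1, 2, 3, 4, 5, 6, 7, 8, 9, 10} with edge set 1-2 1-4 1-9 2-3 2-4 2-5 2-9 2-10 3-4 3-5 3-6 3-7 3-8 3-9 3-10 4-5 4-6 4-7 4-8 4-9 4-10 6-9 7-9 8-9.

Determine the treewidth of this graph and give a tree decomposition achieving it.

Treewidth 3.
Bags: B1 = {3, 4, 6, 9}  B2 = {2, 3, 4, 9}  B3 = {3, 4, 7, 9}  B4 = {2, 3, 4, 10}  B5 = {2, 3, 4, 5}  B6 = {1, 2, 4, 9}  B7 = {3, 4, 8, 9}
Tree: B1–B2, B1–B3, B2–B4, B4–B5, B2–B6, B3–B7

Every bag has size at most 4, so the width is 4 − 1 = 3 and tw(G) ≤ 3. Conversely, {1, 2, 4, 9} is a clique of size 4, and the vertices of any clique must share a bag in every tree decomposition; so some bag has ≥ 4 vertices and tw(G) ≥ 3. Combining the bounds, tw(G) = 3.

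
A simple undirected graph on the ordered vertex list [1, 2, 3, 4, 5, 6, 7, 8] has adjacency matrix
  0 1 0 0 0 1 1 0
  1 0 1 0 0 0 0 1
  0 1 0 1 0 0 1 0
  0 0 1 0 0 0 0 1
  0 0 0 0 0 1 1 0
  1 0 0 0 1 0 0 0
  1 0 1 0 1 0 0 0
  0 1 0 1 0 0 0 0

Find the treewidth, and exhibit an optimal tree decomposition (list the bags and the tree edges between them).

Treewidth 2.
Bags: B1 = {5, 6, 7}  B2 = {1, 6, 7}  B3 = {1, 3, 7}  B4 = {1, 2, 3}  B5 = {2, 3, 4}  B6 = {2, 4, 8}
Tree: B1–B2, B2–B3, B3–B4, B4–B5, B5–B6

The largest bag has 3 vertices, giving width 2; this decomposition certifies tw(G) ≤ 2. The edges 5–6–1–7–5 form a cycle, so G is not a tree and its treewidth is at least 2. Therefore the treewidth is 2.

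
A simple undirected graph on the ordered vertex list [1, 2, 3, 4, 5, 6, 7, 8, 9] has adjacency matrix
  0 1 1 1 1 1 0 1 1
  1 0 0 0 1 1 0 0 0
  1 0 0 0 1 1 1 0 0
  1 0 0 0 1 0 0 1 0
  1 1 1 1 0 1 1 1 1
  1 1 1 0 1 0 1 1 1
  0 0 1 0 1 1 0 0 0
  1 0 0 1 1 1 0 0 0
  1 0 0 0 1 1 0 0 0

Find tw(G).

3

A width-3 tree decomposition is:
Bags: B1 = {1, 5, 6, 8}  B2 = {1, 5, 6, 9}  B3 = {1, 4, 5, 8}  B4 = {1, 3, 5, 6}  B5 = {1, 2, 5, 6}  B6 = {3, 5, 6, 7}
Tree: B1–B2, B1–B3, B2–B4, B2–B5, B4–B6
The largest bag has 4 vertices, giving width 3; this decomposition certifies tw(G) ≤ 3. Conversely, {1, 4, 5, 8} is a clique of size 4, and the vertices of any clique must share a bag in every tree decomposition; so some bag has ≥ 4 vertices and tw(G) ≥ 3. Combining the bounds, tw(G) = 3.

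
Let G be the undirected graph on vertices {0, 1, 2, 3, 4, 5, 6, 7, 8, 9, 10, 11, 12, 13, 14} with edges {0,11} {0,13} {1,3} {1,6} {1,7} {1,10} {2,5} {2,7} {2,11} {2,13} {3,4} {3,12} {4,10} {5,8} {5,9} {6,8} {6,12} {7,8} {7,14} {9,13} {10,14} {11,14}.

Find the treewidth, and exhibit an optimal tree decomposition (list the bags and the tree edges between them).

Every bag has size at most 4, so the width is 4 − 1 = 3 and tw(G) ≤ 3. For the lower bound: the 4 vertex sets {3,4,12}, {10}, {1}, {6,7,8,14} are disjoint, each induces a connected subgraph, and every pair is joined by at least one edge of G. Contracting each set to a single vertex therefore yields K_{4} as a minor, and since treewidth is minor-monotone, tw(G) ≥ tw(K_{4}) = 3. The upper and lower bounds meet at 3, so that is the treewidth.

Treewidth 3.
One such decomposition:
Bags: B1 = {3, 4, 10, 12}  B2 = {1, 3, 10, 12}  B3 = {1, 6, 10, 12}  B4 = {1, 6, 10, 14}  B5 = {1, 6, 7, 14}  B6 = {6, 7, 8, 14}  B7 = {7, 8, 11, 14}  B8 = {2, 7, 8, 11}  B9 = {2, 5, 8, 11}  B10 = {0, 2, 5, 11}  B11 = {0, 2, 5, 13}  B12 = {0, 5, 9, 13}
Tree: B1–B2, B2–B3, B3–B4, B4–B5, B5–B6, B6–B7, B7–B8, B8–B9, B9–B10, B10–B11, B11–B12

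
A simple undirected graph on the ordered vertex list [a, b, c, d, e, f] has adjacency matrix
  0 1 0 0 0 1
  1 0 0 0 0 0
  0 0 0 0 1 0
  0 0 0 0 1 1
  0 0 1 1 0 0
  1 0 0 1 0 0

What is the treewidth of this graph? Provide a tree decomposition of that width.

Treewidth 1.
One optimal decomposition is:
Bags: B1 = {c, e}  B2 = {d, e}  B3 = {d, f}  B4 = {a, f}  B5 = {a, b}
Tree: B1–B2, B2–B3, B3–B4, B4–B5

Every bag has size at most 2, so the width is 2 − 1 = 1 and tw(G) ≤ 1. G has an edge, so its treewidth is at least 1. The upper and lower bounds meet at 1, so that is the treewidth.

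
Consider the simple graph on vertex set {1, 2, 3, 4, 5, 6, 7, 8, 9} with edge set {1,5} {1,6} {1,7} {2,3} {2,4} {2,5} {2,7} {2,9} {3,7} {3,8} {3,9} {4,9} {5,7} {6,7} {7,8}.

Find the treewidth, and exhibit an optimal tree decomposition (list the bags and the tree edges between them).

The largest bag has 3 vertices, giving width 2; this decomposition certifies tw(G) ≤ 2. Conversely, {2, 3, 9} is a clique of size 3, and the vertices of any clique must share a bag in every tree decomposition; so some bag has ≥ 3 vertices and tw(G) ≥ 2. The upper and lower bounds meet at 2, so that is the treewidth.

Treewidth 2.
One such decomposition:
Bags: B1 = {2, 3, 9}  B2 = {2, 3, 7}  B3 = {2, 5, 7}  B4 = {1, 5, 7}  B5 = {3, 7, 8}  B6 = {1, 6, 7}  B7 = {2, 4, 9}
Tree: B1–B2, B2–B3, B3–B4, B2–B5, B4–B6, B1–B7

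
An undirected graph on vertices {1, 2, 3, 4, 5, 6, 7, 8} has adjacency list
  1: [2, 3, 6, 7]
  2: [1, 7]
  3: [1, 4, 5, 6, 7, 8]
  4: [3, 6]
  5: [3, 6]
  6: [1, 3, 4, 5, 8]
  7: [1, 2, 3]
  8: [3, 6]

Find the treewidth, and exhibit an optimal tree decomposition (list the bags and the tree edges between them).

Every bag has size at most 3, so the width is 3 − 1 = 2 and tw(G) ≤ 2. On the other hand G contains the 3-clique {1, 2, 7}. A clique must lie in a single bag of any decomposition, so no decomposition can have width below 2. Therefore the treewidth is 2.

Treewidth 2.
One such decomposition:
Bags: B1 = {1, 3, 6}  B2 = {3, 5, 6}  B3 = {3, 6, 8}  B4 = {3, 4, 6}  B5 = {1, 3, 7}  B6 = {1, 2, 7}
Tree: B1–B2, B2–B3, B1–B4, B1–B5, B5–B6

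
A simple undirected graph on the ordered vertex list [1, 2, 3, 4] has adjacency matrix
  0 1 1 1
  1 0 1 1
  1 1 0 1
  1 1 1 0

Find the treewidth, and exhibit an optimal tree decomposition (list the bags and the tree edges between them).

A single bag containing all 4 vertices is trivially a valid decomposition of width 3. Conversely, {1, 2, 3, 4} is a clique of size 4, and the vertices of any clique must share a bag in every tree decomposition; so some bag has ≥ 4 vertices and tw(G) ≥ 3. The upper and lower bounds meet at 3, so that is the treewidth.

Treewidth 3.
One optimal decomposition is:
Bags: B1 = {1, 2, 3, 4}
Tree: (single bag)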